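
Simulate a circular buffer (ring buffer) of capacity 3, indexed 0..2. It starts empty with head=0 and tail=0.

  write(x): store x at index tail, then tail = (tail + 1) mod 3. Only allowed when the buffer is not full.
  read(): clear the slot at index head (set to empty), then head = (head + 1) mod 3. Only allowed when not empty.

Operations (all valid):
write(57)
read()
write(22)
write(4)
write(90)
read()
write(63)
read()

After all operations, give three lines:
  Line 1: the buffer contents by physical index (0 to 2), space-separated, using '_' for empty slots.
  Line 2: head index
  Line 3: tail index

write(57): buf=[57 _ _], head=0, tail=1, size=1
read(): buf=[_ _ _], head=1, tail=1, size=0
write(22): buf=[_ 22 _], head=1, tail=2, size=1
write(4): buf=[_ 22 4], head=1, tail=0, size=2
write(90): buf=[90 22 4], head=1, tail=1, size=3
read(): buf=[90 _ 4], head=2, tail=1, size=2
write(63): buf=[90 63 4], head=2, tail=2, size=3
read(): buf=[90 63 _], head=0, tail=2, size=2

Answer: 90 63 _
0
2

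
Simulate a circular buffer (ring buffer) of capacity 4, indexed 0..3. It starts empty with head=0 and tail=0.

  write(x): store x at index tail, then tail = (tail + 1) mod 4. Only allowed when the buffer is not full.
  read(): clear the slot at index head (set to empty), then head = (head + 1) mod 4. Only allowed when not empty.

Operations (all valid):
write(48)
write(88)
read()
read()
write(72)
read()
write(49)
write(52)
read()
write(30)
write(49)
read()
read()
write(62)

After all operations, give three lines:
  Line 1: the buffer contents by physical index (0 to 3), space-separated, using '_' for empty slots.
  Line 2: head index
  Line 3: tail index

write(48): buf=[48 _ _ _], head=0, tail=1, size=1
write(88): buf=[48 88 _ _], head=0, tail=2, size=2
read(): buf=[_ 88 _ _], head=1, tail=2, size=1
read(): buf=[_ _ _ _], head=2, tail=2, size=0
write(72): buf=[_ _ 72 _], head=2, tail=3, size=1
read(): buf=[_ _ _ _], head=3, tail=3, size=0
write(49): buf=[_ _ _ 49], head=3, tail=0, size=1
write(52): buf=[52 _ _ 49], head=3, tail=1, size=2
read(): buf=[52 _ _ _], head=0, tail=1, size=1
write(30): buf=[52 30 _ _], head=0, tail=2, size=2
write(49): buf=[52 30 49 _], head=0, tail=3, size=3
read(): buf=[_ 30 49 _], head=1, tail=3, size=2
read(): buf=[_ _ 49 _], head=2, tail=3, size=1
write(62): buf=[_ _ 49 62], head=2, tail=0, size=2

Answer: _ _ 49 62
2
0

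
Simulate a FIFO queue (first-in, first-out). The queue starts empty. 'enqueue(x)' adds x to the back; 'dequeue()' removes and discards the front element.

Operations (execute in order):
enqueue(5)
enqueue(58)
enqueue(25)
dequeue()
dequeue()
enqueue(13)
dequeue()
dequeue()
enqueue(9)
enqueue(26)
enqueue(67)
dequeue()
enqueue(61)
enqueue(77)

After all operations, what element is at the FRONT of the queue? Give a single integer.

enqueue(5): queue = [5]
enqueue(58): queue = [5, 58]
enqueue(25): queue = [5, 58, 25]
dequeue(): queue = [58, 25]
dequeue(): queue = [25]
enqueue(13): queue = [25, 13]
dequeue(): queue = [13]
dequeue(): queue = []
enqueue(9): queue = [9]
enqueue(26): queue = [9, 26]
enqueue(67): queue = [9, 26, 67]
dequeue(): queue = [26, 67]
enqueue(61): queue = [26, 67, 61]
enqueue(77): queue = [26, 67, 61, 77]

Answer: 26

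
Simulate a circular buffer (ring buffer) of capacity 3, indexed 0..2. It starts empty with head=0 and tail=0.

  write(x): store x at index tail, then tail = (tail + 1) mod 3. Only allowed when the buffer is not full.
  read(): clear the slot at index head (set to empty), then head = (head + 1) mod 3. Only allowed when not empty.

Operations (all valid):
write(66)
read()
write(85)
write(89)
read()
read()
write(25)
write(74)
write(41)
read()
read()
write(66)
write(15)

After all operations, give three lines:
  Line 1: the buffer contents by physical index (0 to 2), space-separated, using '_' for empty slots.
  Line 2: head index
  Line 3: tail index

Answer: 66 15 41
2
2

Derivation:
write(66): buf=[66 _ _], head=0, tail=1, size=1
read(): buf=[_ _ _], head=1, tail=1, size=0
write(85): buf=[_ 85 _], head=1, tail=2, size=1
write(89): buf=[_ 85 89], head=1, tail=0, size=2
read(): buf=[_ _ 89], head=2, tail=0, size=1
read(): buf=[_ _ _], head=0, tail=0, size=0
write(25): buf=[25 _ _], head=0, tail=1, size=1
write(74): buf=[25 74 _], head=0, tail=2, size=2
write(41): buf=[25 74 41], head=0, tail=0, size=3
read(): buf=[_ 74 41], head=1, tail=0, size=2
read(): buf=[_ _ 41], head=2, tail=0, size=1
write(66): buf=[66 _ 41], head=2, tail=1, size=2
write(15): buf=[66 15 41], head=2, tail=2, size=3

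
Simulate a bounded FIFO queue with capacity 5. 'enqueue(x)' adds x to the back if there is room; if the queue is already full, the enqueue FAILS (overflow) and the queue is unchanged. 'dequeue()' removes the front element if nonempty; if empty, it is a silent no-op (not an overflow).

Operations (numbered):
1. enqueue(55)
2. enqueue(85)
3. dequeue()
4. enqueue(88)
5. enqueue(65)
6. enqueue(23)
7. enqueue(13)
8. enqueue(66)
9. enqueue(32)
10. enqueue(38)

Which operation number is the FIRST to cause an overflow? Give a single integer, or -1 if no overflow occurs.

Answer: 8

Derivation:
1. enqueue(55): size=1
2. enqueue(85): size=2
3. dequeue(): size=1
4. enqueue(88): size=2
5. enqueue(65): size=3
6. enqueue(23): size=4
7. enqueue(13): size=5
8. enqueue(66): size=5=cap → OVERFLOW (fail)
9. enqueue(32): size=5=cap → OVERFLOW (fail)
10. enqueue(38): size=5=cap → OVERFLOW (fail)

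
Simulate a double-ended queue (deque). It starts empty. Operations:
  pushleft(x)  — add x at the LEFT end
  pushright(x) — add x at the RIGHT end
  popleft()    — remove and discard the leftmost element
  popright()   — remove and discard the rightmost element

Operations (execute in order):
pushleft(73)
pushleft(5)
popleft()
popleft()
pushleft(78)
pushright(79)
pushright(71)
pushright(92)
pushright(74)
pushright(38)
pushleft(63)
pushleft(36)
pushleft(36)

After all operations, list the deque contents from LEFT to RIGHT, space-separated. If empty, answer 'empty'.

Answer: 36 36 63 78 79 71 92 74 38

Derivation:
pushleft(73): [73]
pushleft(5): [5, 73]
popleft(): [73]
popleft(): []
pushleft(78): [78]
pushright(79): [78, 79]
pushright(71): [78, 79, 71]
pushright(92): [78, 79, 71, 92]
pushright(74): [78, 79, 71, 92, 74]
pushright(38): [78, 79, 71, 92, 74, 38]
pushleft(63): [63, 78, 79, 71, 92, 74, 38]
pushleft(36): [36, 63, 78, 79, 71, 92, 74, 38]
pushleft(36): [36, 36, 63, 78, 79, 71, 92, 74, 38]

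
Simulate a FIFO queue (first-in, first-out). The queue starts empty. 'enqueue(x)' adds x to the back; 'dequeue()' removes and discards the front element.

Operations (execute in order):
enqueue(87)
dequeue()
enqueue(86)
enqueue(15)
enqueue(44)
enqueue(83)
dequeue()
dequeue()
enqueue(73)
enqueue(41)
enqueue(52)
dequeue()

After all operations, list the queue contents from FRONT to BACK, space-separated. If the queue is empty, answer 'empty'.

enqueue(87): [87]
dequeue(): []
enqueue(86): [86]
enqueue(15): [86, 15]
enqueue(44): [86, 15, 44]
enqueue(83): [86, 15, 44, 83]
dequeue(): [15, 44, 83]
dequeue(): [44, 83]
enqueue(73): [44, 83, 73]
enqueue(41): [44, 83, 73, 41]
enqueue(52): [44, 83, 73, 41, 52]
dequeue(): [83, 73, 41, 52]

Answer: 83 73 41 52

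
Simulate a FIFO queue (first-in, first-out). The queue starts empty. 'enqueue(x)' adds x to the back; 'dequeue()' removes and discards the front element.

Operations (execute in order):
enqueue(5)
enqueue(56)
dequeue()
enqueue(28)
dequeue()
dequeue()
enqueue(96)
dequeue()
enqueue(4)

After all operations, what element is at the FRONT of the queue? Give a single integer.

Answer: 4

Derivation:
enqueue(5): queue = [5]
enqueue(56): queue = [5, 56]
dequeue(): queue = [56]
enqueue(28): queue = [56, 28]
dequeue(): queue = [28]
dequeue(): queue = []
enqueue(96): queue = [96]
dequeue(): queue = []
enqueue(4): queue = [4]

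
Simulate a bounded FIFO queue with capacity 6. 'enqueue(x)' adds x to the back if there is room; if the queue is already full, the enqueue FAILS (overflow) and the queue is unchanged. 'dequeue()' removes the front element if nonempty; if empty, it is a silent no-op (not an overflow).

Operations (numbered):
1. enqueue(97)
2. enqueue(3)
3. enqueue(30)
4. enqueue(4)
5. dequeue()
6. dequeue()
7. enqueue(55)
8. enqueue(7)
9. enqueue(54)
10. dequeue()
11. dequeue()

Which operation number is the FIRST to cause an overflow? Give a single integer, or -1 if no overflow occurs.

Answer: -1

Derivation:
1. enqueue(97): size=1
2. enqueue(3): size=2
3. enqueue(30): size=3
4. enqueue(4): size=4
5. dequeue(): size=3
6. dequeue(): size=2
7. enqueue(55): size=3
8. enqueue(7): size=4
9. enqueue(54): size=5
10. dequeue(): size=4
11. dequeue(): size=3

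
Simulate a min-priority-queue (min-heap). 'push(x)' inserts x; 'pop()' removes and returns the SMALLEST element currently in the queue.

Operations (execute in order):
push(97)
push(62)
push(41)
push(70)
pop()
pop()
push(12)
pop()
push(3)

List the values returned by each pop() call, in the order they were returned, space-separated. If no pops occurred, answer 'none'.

Answer: 41 62 12

Derivation:
push(97): heap contents = [97]
push(62): heap contents = [62, 97]
push(41): heap contents = [41, 62, 97]
push(70): heap contents = [41, 62, 70, 97]
pop() → 41: heap contents = [62, 70, 97]
pop() → 62: heap contents = [70, 97]
push(12): heap contents = [12, 70, 97]
pop() → 12: heap contents = [70, 97]
push(3): heap contents = [3, 70, 97]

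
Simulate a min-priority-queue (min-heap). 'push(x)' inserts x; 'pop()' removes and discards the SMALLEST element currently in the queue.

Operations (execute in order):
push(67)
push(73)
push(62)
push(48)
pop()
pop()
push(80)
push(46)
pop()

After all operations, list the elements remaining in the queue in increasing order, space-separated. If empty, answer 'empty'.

push(67): heap contents = [67]
push(73): heap contents = [67, 73]
push(62): heap contents = [62, 67, 73]
push(48): heap contents = [48, 62, 67, 73]
pop() → 48: heap contents = [62, 67, 73]
pop() → 62: heap contents = [67, 73]
push(80): heap contents = [67, 73, 80]
push(46): heap contents = [46, 67, 73, 80]
pop() → 46: heap contents = [67, 73, 80]

Answer: 67 73 80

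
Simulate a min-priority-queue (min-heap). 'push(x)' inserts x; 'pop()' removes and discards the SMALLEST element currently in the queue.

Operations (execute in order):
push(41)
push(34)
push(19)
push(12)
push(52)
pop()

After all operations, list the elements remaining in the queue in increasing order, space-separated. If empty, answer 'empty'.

Answer: 19 34 41 52

Derivation:
push(41): heap contents = [41]
push(34): heap contents = [34, 41]
push(19): heap contents = [19, 34, 41]
push(12): heap contents = [12, 19, 34, 41]
push(52): heap contents = [12, 19, 34, 41, 52]
pop() → 12: heap contents = [19, 34, 41, 52]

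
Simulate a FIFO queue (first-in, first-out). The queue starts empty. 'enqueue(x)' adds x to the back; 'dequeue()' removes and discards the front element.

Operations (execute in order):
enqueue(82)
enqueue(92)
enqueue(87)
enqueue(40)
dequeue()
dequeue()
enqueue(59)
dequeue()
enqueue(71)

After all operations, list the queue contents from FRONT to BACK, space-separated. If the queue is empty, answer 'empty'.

enqueue(82): [82]
enqueue(92): [82, 92]
enqueue(87): [82, 92, 87]
enqueue(40): [82, 92, 87, 40]
dequeue(): [92, 87, 40]
dequeue(): [87, 40]
enqueue(59): [87, 40, 59]
dequeue(): [40, 59]
enqueue(71): [40, 59, 71]

Answer: 40 59 71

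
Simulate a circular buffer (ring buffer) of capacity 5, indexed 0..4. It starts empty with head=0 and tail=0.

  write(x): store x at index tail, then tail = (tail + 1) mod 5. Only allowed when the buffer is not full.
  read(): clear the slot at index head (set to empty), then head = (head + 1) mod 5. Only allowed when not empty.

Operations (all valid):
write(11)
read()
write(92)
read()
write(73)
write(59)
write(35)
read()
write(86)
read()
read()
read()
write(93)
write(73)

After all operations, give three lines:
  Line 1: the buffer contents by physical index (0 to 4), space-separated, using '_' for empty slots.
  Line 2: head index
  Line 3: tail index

write(11): buf=[11 _ _ _ _], head=0, tail=1, size=1
read(): buf=[_ _ _ _ _], head=1, tail=1, size=0
write(92): buf=[_ 92 _ _ _], head=1, tail=2, size=1
read(): buf=[_ _ _ _ _], head=2, tail=2, size=0
write(73): buf=[_ _ 73 _ _], head=2, tail=3, size=1
write(59): buf=[_ _ 73 59 _], head=2, tail=4, size=2
write(35): buf=[_ _ 73 59 35], head=2, tail=0, size=3
read(): buf=[_ _ _ 59 35], head=3, tail=0, size=2
write(86): buf=[86 _ _ 59 35], head=3, tail=1, size=3
read(): buf=[86 _ _ _ 35], head=4, tail=1, size=2
read(): buf=[86 _ _ _ _], head=0, tail=1, size=1
read(): buf=[_ _ _ _ _], head=1, tail=1, size=0
write(93): buf=[_ 93 _ _ _], head=1, tail=2, size=1
write(73): buf=[_ 93 73 _ _], head=1, tail=3, size=2

Answer: _ 93 73 _ _
1
3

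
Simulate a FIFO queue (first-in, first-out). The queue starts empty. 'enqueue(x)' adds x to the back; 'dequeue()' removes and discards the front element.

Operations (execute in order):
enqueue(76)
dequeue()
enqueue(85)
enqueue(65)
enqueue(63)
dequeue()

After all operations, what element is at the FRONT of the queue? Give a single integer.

Answer: 65

Derivation:
enqueue(76): queue = [76]
dequeue(): queue = []
enqueue(85): queue = [85]
enqueue(65): queue = [85, 65]
enqueue(63): queue = [85, 65, 63]
dequeue(): queue = [65, 63]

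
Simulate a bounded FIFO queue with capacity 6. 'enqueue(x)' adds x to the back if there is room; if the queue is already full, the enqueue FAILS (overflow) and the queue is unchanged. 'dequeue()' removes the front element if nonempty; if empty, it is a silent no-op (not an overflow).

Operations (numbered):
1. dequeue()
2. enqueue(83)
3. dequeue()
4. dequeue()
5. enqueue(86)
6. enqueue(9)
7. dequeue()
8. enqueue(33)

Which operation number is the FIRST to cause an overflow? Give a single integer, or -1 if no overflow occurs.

Answer: -1

Derivation:
1. dequeue(): empty, no-op, size=0
2. enqueue(83): size=1
3. dequeue(): size=0
4. dequeue(): empty, no-op, size=0
5. enqueue(86): size=1
6. enqueue(9): size=2
7. dequeue(): size=1
8. enqueue(33): size=2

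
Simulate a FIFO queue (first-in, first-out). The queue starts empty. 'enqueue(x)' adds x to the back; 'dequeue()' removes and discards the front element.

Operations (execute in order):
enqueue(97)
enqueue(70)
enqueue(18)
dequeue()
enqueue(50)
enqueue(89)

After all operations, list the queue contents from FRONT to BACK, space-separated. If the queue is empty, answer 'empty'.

enqueue(97): [97]
enqueue(70): [97, 70]
enqueue(18): [97, 70, 18]
dequeue(): [70, 18]
enqueue(50): [70, 18, 50]
enqueue(89): [70, 18, 50, 89]

Answer: 70 18 50 89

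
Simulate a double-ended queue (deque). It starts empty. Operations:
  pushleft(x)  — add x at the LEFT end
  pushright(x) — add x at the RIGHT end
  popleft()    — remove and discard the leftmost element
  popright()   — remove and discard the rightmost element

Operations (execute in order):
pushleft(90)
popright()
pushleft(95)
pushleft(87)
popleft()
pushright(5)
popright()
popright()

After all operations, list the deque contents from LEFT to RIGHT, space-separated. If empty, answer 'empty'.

pushleft(90): [90]
popright(): []
pushleft(95): [95]
pushleft(87): [87, 95]
popleft(): [95]
pushright(5): [95, 5]
popright(): [95]
popright(): []

Answer: empty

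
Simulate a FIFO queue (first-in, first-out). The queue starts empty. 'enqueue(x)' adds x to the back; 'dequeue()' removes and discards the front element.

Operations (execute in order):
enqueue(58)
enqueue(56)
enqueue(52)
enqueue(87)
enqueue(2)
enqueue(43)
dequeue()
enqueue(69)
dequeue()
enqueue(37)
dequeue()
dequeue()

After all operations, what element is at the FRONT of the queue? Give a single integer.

enqueue(58): queue = [58]
enqueue(56): queue = [58, 56]
enqueue(52): queue = [58, 56, 52]
enqueue(87): queue = [58, 56, 52, 87]
enqueue(2): queue = [58, 56, 52, 87, 2]
enqueue(43): queue = [58, 56, 52, 87, 2, 43]
dequeue(): queue = [56, 52, 87, 2, 43]
enqueue(69): queue = [56, 52, 87, 2, 43, 69]
dequeue(): queue = [52, 87, 2, 43, 69]
enqueue(37): queue = [52, 87, 2, 43, 69, 37]
dequeue(): queue = [87, 2, 43, 69, 37]
dequeue(): queue = [2, 43, 69, 37]

Answer: 2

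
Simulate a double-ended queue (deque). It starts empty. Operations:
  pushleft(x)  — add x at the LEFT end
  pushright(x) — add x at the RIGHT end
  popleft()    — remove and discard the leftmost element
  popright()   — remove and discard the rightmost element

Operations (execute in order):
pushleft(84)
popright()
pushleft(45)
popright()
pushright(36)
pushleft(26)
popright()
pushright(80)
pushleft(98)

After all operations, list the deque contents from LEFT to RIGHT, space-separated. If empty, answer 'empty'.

pushleft(84): [84]
popright(): []
pushleft(45): [45]
popright(): []
pushright(36): [36]
pushleft(26): [26, 36]
popright(): [26]
pushright(80): [26, 80]
pushleft(98): [98, 26, 80]

Answer: 98 26 80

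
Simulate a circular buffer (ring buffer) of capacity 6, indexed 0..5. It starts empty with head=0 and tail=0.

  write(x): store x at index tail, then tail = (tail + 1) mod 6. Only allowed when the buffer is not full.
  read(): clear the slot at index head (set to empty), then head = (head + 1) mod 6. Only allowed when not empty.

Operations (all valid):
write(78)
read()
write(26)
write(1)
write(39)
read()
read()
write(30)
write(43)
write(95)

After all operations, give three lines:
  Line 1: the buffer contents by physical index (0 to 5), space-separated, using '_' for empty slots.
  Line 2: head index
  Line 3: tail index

write(78): buf=[78 _ _ _ _ _], head=0, tail=1, size=1
read(): buf=[_ _ _ _ _ _], head=1, tail=1, size=0
write(26): buf=[_ 26 _ _ _ _], head=1, tail=2, size=1
write(1): buf=[_ 26 1 _ _ _], head=1, tail=3, size=2
write(39): buf=[_ 26 1 39 _ _], head=1, tail=4, size=3
read(): buf=[_ _ 1 39 _ _], head=2, tail=4, size=2
read(): buf=[_ _ _ 39 _ _], head=3, tail=4, size=1
write(30): buf=[_ _ _ 39 30 _], head=3, tail=5, size=2
write(43): buf=[_ _ _ 39 30 43], head=3, tail=0, size=3
write(95): buf=[95 _ _ 39 30 43], head=3, tail=1, size=4

Answer: 95 _ _ 39 30 43
3
1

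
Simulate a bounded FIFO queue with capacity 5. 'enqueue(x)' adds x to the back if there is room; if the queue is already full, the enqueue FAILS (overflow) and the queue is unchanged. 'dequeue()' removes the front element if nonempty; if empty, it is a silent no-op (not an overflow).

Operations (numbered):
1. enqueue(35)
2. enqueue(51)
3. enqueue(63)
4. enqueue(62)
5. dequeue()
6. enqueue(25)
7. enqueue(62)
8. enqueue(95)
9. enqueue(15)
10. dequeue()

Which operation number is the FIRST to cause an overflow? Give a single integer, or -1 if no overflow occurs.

1. enqueue(35): size=1
2. enqueue(51): size=2
3. enqueue(63): size=3
4. enqueue(62): size=4
5. dequeue(): size=3
6. enqueue(25): size=4
7. enqueue(62): size=5
8. enqueue(95): size=5=cap → OVERFLOW (fail)
9. enqueue(15): size=5=cap → OVERFLOW (fail)
10. dequeue(): size=4

Answer: 8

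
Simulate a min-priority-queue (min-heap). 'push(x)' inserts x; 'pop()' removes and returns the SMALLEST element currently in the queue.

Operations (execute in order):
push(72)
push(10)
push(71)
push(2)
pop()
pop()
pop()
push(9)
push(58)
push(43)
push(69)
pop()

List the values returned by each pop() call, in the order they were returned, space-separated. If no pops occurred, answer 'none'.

push(72): heap contents = [72]
push(10): heap contents = [10, 72]
push(71): heap contents = [10, 71, 72]
push(2): heap contents = [2, 10, 71, 72]
pop() → 2: heap contents = [10, 71, 72]
pop() → 10: heap contents = [71, 72]
pop() → 71: heap contents = [72]
push(9): heap contents = [9, 72]
push(58): heap contents = [9, 58, 72]
push(43): heap contents = [9, 43, 58, 72]
push(69): heap contents = [9, 43, 58, 69, 72]
pop() → 9: heap contents = [43, 58, 69, 72]

Answer: 2 10 71 9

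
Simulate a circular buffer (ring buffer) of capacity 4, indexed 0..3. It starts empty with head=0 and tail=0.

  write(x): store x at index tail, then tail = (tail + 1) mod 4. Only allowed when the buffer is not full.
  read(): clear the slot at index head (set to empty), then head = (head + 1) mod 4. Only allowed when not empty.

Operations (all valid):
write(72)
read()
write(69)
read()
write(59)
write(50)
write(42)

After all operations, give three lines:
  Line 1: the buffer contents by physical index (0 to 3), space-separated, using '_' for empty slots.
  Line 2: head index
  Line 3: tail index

write(72): buf=[72 _ _ _], head=0, tail=1, size=1
read(): buf=[_ _ _ _], head=1, tail=1, size=0
write(69): buf=[_ 69 _ _], head=1, tail=2, size=1
read(): buf=[_ _ _ _], head=2, tail=2, size=0
write(59): buf=[_ _ 59 _], head=2, tail=3, size=1
write(50): buf=[_ _ 59 50], head=2, tail=0, size=2
write(42): buf=[42 _ 59 50], head=2, tail=1, size=3

Answer: 42 _ 59 50
2
1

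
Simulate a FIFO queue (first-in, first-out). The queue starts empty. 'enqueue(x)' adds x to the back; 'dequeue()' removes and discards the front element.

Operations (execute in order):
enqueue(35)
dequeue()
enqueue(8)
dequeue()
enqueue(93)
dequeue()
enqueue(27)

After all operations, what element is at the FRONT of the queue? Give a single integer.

enqueue(35): queue = [35]
dequeue(): queue = []
enqueue(8): queue = [8]
dequeue(): queue = []
enqueue(93): queue = [93]
dequeue(): queue = []
enqueue(27): queue = [27]

Answer: 27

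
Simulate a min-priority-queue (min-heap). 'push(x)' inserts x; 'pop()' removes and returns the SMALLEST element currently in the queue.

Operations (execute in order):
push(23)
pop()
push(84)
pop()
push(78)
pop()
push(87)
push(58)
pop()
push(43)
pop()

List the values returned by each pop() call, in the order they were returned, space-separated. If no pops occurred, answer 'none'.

Answer: 23 84 78 58 43

Derivation:
push(23): heap contents = [23]
pop() → 23: heap contents = []
push(84): heap contents = [84]
pop() → 84: heap contents = []
push(78): heap contents = [78]
pop() → 78: heap contents = []
push(87): heap contents = [87]
push(58): heap contents = [58, 87]
pop() → 58: heap contents = [87]
push(43): heap contents = [43, 87]
pop() → 43: heap contents = [87]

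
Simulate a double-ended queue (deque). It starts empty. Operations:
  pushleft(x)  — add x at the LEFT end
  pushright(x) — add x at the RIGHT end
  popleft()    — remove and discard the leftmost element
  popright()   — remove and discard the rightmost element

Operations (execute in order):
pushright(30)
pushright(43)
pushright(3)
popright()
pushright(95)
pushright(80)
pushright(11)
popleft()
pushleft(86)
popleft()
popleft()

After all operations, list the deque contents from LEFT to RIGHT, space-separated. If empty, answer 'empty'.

pushright(30): [30]
pushright(43): [30, 43]
pushright(3): [30, 43, 3]
popright(): [30, 43]
pushright(95): [30, 43, 95]
pushright(80): [30, 43, 95, 80]
pushright(11): [30, 43, 95, 80, 11]
popleft(): [43, 95, 80, 11]
pushleft(86): [86, 43, 95, 80, 11]
popleft(): [43, 95, 80, 11]
popleft(): [95, 80, 11]

Answer: 95 80 11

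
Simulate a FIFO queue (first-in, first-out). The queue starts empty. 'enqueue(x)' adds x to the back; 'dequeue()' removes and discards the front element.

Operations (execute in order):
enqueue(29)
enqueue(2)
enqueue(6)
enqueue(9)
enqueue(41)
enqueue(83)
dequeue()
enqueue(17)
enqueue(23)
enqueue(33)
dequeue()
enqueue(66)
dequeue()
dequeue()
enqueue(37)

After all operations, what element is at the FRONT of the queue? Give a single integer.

enqueue(29): queue = [29]
enqueue(2): queue = [29, 2]
enqueue(6): queue = [29, 2, 6]
enqueue(9): queue = [29, 2, 6, 9]
enqueue(41): queue = [29, 2, 6, 9, 41]
enqueue(83): queue = [29, 2, 6, 9, 41, 83]
dequeue(): queue = [2, 6, 9, 41, 83]
enqueue(17): queue = [2, 6, 9, 41, 83, 17]
enqueue(23): queue = [2, 6, 9, 41, 83, 17, 23]
enqueue(33): queue = [2, 6, 9, 41, 83, 17, 23, 33]
dequeue(): queue = [6, 9, 41, 83, 17, 23, 33]
enqueue(66): queue = [6, 9, 41, 83, 17, 23, 33, 66]
dequeue(): queue = [9, 41, 83, 17, 23, 33, 66]
dequeue(): queue = [41, 83, 17, 23, 33, 66]
enqueue(37): queue = [41, 83, 17, 23, 33, 66, 37]

Answer: 41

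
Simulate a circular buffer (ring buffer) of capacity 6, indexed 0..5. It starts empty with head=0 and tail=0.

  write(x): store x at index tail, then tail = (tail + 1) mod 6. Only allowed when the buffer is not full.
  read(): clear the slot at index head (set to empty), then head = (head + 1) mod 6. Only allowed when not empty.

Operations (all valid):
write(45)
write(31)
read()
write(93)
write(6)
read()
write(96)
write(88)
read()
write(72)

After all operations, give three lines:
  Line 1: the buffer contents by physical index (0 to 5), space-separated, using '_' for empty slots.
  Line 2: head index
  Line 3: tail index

Answer: 72 _ _ 6 96 88
3
1

Derivation:
write(45): buf=[45 _ _ _ _ _], head=0, tail=1, size=1
write(31): buf=[45 31 _ _ _ _], head=0, tail=2, size=2
read(): buf=[_ 31 _ _ _ _], head=1, tail=2, size=1
write(93): buf=[_ 31 93 _ _ _], head=1, tail=3, size=2
write(6): buf=[_ 31 93 6 _ _], head=1, tail=4, size=3
read(): buf=[_ _ 93 6 _ _], head=2, tail=4, size=2
write(96): buf=[_ _ 93 6 96 _], head=2, tail=5, size=3
write(88): buf=[_ _ 93 6 96 88], head=2, tail=0, size=4
read(): buf=[_ _ _ 6 96 88], head=3, tail=0, size=3
write(72): buf=[72 _ _ 6 96 88], head=3, tail=1, size=4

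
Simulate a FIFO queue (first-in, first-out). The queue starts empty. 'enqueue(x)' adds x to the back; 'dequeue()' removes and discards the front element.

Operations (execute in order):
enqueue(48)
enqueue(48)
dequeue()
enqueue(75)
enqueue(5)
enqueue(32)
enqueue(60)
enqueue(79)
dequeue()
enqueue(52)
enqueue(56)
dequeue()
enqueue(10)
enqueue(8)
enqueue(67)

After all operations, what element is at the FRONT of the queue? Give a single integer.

enqueue(48): queue = [48]
enqueue(48): queue = [48, 48]
dequeue(): queue = [48]
enqueue(75): queue = [48, 75]
enqueue(5): queue = [48, 75, 5]
enqueue(32): queue = [48, 75, 5, 32]
enqueue(60): queue = [48, 75, 5, 32, 60]
enqueue(79): queue = [48, 75, 5, 32, 60, 79]
dequeue(): queue = [75, 5, 32, 60, 79]
enqueue(52): queue = [75, 5, 32, 60, 79, 52]
enqueue(56): queue = [75, 5, 32, 60, 79, 52, 56]
dequeue(): queue = [5, 32, 60, 79, 52, 56]
enqueue(10): queue = [5, 32, 60, 79, 52, 56, 10]
enqueue(8): queue = [5, 32, 60, 79, 52, 56, 10, 8]
enqueue(67): queue = [5, 32, 60, 79, 52, 56, 10, 8, 67]

Answer: 5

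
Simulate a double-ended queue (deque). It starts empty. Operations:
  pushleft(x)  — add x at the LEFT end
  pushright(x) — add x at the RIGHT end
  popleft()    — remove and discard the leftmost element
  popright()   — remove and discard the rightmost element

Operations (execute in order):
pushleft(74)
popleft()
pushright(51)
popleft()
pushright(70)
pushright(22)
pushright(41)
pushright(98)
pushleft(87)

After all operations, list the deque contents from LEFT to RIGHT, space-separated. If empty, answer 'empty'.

pushleft(74): [74]
popleft(): []
pushright(51): [51]
popleft(): []
pushright(70): [70]
pushright(22): [70, 22]
pushright(41): [70, 22, 41]
pushright(98): [70, 22, 41, 98]
pushleft(87): [87, 70, 22, 41, 98]

Answer: 87 70 22 41 98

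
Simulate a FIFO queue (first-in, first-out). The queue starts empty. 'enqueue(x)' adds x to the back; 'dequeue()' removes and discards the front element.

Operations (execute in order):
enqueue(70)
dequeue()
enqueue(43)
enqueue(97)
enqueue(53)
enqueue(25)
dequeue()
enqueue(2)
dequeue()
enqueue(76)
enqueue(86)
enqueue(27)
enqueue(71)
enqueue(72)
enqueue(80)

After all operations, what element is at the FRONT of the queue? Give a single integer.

Answer: 53

Derivation:
enqueue(70): queue = [70]
dequeue(): queue = []
enqueue(43): queue = [43]
enqueue(97): queue = [43, 97]
enqueue(53): queue = [43, 97, 53]
enqueue(25): queue = [43, 97, 53, 25]
dequeue(): queue = [97, 53, 25]
enqueue(2): queue = [97, 53, 25, 2]
dequeue(): queue = [53, 25, 2]
enqueue(76): queue = [53, 25, 2, 76]
enqueue(86): queue = [53, 25, 2, 76, 86]
enqueue(27): queue = [53, 25, 2, 76, 86, 27]
enqueue(71): queue = [53, 25, 2, 76, 86, 27, 71]
enqueue(72): queue = [53, 25, 2, 76, 86, 27, 71, 72]
enqueue(80): queue = [53, 25, 2, 76, 86, 27, 71, 72, 80]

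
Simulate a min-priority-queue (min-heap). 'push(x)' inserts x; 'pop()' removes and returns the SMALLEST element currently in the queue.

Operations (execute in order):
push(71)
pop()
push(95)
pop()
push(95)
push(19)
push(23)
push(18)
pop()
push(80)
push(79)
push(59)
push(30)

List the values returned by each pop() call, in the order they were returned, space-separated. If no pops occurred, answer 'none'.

push(71): heap contents = [71]
pop() → 71: heap contents = []
push(95): heap contents = [95]
pop() → 95: heap contents = []
push(95): heap contents = [95]
push(19): heap contents = [19, 95]
push(23): heap contents = [19, 23, 95]
push(18): heap contents = [18, 19, 23, 95]
pop() → 18: heap contents = [19, 23, 95]
push(80): heap contents = [19, 23, 80, 95]
push(79): heap contents = [19, 23, 79, 80, 95]
push(59): heap contents = [19, 23, 59, 79, 80, 95]
push(30): heap contents = [19, 23, 30, 59, 79, 80, 95]

Answer: 71 95 18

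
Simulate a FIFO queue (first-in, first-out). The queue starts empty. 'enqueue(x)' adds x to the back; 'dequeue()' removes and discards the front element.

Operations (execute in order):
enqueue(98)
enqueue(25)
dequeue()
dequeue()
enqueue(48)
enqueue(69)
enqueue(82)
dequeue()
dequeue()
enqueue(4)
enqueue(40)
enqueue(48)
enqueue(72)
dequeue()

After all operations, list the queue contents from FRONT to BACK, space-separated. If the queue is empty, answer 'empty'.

enqueue(98): [98]
enqueue(25): [98, 25]
dequeue(): [25]
dequeue(): []
enqueue(48): [48]
enqueue(69): [48, 69]
enqueue(82): [48, 69, 82]
dequeue(): [69, 82]
dequeue(): [82]
enqueue(4): [82, 4]
enqueue(40): [82, 4, 40]
enqueue(48): [82, 4, 40, 48]
enqueue(72): [82, 4, 40, 48, 72]
dequeue(): [4, 40, 48, 72]

Answer: 4 40 48 72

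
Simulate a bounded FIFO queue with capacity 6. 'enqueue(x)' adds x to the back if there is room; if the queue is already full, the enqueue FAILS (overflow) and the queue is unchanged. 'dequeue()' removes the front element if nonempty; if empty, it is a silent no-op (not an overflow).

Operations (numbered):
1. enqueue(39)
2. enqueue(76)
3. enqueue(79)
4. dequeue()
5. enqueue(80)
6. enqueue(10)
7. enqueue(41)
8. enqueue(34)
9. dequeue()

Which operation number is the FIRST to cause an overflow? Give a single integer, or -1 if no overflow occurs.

Answer: -1

Derivation:
1. enqueue(39): size=1
2. enqueue(76): size=2
3. enqueue(79): size=3
4. dequeue(): size=2
5. enqueue(80): size=3
6. enqueue(10): size=4
7. enqueue(41): size=5
8. enqueue(34): size=6
9. dequeue(): size=5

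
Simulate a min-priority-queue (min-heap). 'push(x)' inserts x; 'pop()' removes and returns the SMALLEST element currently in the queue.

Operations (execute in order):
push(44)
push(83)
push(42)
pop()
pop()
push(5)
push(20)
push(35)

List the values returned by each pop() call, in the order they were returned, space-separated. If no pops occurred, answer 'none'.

Answer: 42 44

Derivation:
push(44): heap contents = [44]
push(83): heap contents = [44, 83]
push(42): heap contents = [42, 44, 83]
pop() → 42: heap contents = [44, 83]
pop() → 44: heap contents = [83]
push(5): heap contents = [5, 83]
push(20): heap contents = [5, 20, 83]
push(35): heap contents = [5, 20, 35, 83]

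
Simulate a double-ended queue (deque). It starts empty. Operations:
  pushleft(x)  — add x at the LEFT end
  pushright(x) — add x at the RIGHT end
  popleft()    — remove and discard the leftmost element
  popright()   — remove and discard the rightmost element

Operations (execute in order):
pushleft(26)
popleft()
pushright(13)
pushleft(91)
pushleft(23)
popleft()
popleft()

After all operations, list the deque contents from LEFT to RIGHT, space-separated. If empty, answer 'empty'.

Answer: 13

Derivation:
pushleft(26): [26]
popleft(): []
pushright(13): [13]
pushleft(91): [91, 13]
pushleft(23): [23, 91, 13]
popleft(): [91, 13]
popleft(): [13]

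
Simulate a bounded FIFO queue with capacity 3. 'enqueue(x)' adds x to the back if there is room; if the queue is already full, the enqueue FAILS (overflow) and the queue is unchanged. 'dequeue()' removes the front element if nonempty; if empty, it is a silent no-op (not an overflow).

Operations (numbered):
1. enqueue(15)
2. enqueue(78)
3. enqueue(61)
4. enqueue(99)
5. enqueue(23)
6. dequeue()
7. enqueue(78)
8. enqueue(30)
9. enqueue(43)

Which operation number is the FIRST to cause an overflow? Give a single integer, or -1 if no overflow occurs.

Answer: 4

Derivation:
1. enqueue(15): size=1
2. enqueue(78): size=2
3. enqueue(61): size=3
4. enqueue(99): size=3=cap → OVERFLOW (fail)
5. enqueue(23): size=3=cap → OVERFLOW (fail)
6. dequeue(): size=2
7. enqueue(78): size=3
8. enqueue(30): size=3=cap → OVERFLOW (fail)
9. enqueue(43): size=3=cap → OVERFLOW (fail)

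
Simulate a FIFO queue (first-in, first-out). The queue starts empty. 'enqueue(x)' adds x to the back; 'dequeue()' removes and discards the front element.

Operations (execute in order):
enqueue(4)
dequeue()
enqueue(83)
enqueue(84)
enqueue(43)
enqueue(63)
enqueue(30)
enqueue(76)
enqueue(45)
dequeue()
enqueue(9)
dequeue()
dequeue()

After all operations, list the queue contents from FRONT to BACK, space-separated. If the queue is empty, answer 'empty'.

enqueue(4): [4]
dequeue(): []
enqueue(83): [83]
enqueue(84): [83, 84]
enqueue(43): [83, 84, 43]
enqueue(63): [83, 84, 43, 63]
enqueue(30): [83, 84, 43, 63, 30]
enqueue(76): [83, 84, 43, 63, 30, 76]
enqueue(45): [83, 84, 43, 63, 30, 76, 45]
dequeue(): [84, 43, 63, 30, 76, 45]
enqueue(9): [84, 43, 63, 30, 76, 45, 9]
dequeue(): [43, 63, 30, 76, 45, 9]
dequeue(): [63, 30, 76, 45, 9]

Answer: 63 30 76 45 9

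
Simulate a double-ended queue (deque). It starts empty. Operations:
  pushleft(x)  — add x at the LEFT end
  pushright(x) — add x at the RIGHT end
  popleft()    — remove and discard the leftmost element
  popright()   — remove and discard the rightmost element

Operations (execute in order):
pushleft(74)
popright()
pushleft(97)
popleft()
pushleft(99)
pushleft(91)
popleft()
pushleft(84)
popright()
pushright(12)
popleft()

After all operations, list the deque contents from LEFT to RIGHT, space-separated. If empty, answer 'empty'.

Answer: 12

Derivation:
pushleft(74): [74]
popright(): []
pushleft(97): [97]
popleft(): []
pushleft(99): [99]
pushleft(91): [91, 99]
popleft(): [99]
pushleft(84): [84, 99]
popright(): [84]
pushright(12): [84, 12]
popleft(): [12]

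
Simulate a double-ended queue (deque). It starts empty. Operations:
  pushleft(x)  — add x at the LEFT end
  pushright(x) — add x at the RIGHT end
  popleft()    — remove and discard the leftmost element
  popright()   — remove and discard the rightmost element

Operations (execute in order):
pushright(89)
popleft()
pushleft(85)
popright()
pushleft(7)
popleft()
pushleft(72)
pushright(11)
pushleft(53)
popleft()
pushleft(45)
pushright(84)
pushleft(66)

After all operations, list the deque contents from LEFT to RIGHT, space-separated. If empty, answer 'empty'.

Answer: 66 45 72 11 84

Derivation:
pushright(89): [89]
popleft(): []
pushleft(85): [85]
popright(): []
pushleft(7): [7]
popleft(): []
pushleft(72): [72]
pushright(11): [72, 11]
pushleft(53): [53, 72, 11]
popleft(): [72, 11]
pushleft(45): [45, 72, 11]
pushright(84): [45, 72, 11, 84]
pushleft(66): [66, 45, 72, 11, 84]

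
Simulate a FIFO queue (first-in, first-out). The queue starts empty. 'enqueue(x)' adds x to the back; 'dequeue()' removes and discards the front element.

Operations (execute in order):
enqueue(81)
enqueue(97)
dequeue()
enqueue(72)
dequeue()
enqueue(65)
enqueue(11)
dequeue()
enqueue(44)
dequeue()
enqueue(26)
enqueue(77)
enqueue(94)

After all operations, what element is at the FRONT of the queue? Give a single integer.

Answer: 11

Derivation:
enqueue(81): queue = [81]
enqueue(97): queue = [81, 97]
dequeue(): queue = [97]
enqueue(72): queue = [97, 72]
dequeue(): queue = [72]
enqueue(65): queue = [72, 65]
enqueue(11): queue = [72, 65, 11]
dequeue(): queue = [65, 11]
enqueue(44): queue = [65, 11, 44]
dequeue(): queue = [11, 44]
enqueue(26): queue = [11, 44, 26]
enqueue(77): queue = [11, 44, 26, 77]
enqueue(94): queue = [11, 44, 26, 77, 94]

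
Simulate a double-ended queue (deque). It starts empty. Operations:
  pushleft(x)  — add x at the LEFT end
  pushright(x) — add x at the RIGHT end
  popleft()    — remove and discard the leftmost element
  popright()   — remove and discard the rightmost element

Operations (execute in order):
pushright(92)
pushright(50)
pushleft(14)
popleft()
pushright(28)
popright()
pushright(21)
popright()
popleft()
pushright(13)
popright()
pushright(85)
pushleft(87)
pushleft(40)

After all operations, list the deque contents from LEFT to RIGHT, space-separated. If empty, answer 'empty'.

Answer: 40 87 50 85

Derivation:
pushright(92): [92]
pushright(50): [92, 50]
pushleft(14): [14, 92, 50]
popleft(): [92, 50]
pushright(28): [92, 50, 28]
popright(): [92, 50]
pushright(21): [92, 50, 21]
popright(): [92, 50]
popleft(): [50]
pushright(13): [50, 13]
popright(): [50]
pushright(85): [50, 85]
pushleft(87): [87, 50, 85]
pushleft(40): [40, 87, 50, 85]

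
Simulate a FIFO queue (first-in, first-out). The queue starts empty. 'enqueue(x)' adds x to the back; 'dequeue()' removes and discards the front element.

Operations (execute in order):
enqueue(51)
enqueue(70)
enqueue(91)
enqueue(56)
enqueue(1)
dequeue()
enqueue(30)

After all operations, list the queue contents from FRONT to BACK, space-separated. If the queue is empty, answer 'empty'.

Answer: 70 91 56 1 30

Derivation:
enqueue(51): [51]
enqueue(70): [51, 70]
enqueue(91): [51, 70, 91]
enqueue(56): [51, 70, 91, 56]
enqueue(1): [51, 70, 91, 56, 1]
dequeue(): [70, 91, 56, 1]
enqueue(30): [70, 91, 56, 1, 30]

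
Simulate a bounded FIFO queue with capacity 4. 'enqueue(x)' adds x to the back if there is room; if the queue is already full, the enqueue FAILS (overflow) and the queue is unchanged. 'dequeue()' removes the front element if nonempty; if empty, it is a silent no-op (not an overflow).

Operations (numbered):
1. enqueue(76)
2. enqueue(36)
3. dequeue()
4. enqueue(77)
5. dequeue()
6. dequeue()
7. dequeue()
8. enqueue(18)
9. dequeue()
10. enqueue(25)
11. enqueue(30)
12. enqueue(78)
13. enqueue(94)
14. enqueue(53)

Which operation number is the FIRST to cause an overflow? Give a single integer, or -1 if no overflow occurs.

1. enqueue(76): size=1
2. enqueue(36): size=2
3. dequeue(): size=1
4. enqueue(77): size=2
5. dequeue(): size=1
6. dequeue(): size=0
7. dequeue(): empty, no-op, size=0
8. enqueue(18): size=1
9. dequeue(): size=0
10. enqueue(25): size=1
11. enqueue(30): size=2
12. enqueue(78): size=3
13. enqueue(94): size=4
14. enqueue(53): size=4=cap → OVERFLOW (fail)

Answer: 14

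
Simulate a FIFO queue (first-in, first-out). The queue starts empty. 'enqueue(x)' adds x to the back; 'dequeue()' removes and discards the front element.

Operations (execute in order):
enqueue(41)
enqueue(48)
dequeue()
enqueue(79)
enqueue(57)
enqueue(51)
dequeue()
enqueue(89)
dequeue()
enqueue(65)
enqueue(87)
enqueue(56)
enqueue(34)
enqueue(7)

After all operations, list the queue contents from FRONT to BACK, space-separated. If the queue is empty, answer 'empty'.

enqueue(41): [41]
enqueue(48): [41, 48]
dequeue(): [48]
enqueue(79): [48, 79]
enqueue(57): [48, 79, 57]
enqueue(51): [48, 79, 57, 51]
dequeue(): [79, 57, 51]
enqueue(89): [79, 57, 51, 89]
dequeue(): [57, 51, 89]
enqueue(65): [57, 51, 89, 65]
enqueue(87): [57, 51, 89, 65, 87]
enqueue(56): [57, 51, 89, 65, 87, 56]
enqueue(34): [57, 51, 89, 65, 87, 56, 34]
enqueue(7): [57, 51, 89, 65, 87, 56, 34, 7]

Answer: 57 51 89 65 87 56 34 7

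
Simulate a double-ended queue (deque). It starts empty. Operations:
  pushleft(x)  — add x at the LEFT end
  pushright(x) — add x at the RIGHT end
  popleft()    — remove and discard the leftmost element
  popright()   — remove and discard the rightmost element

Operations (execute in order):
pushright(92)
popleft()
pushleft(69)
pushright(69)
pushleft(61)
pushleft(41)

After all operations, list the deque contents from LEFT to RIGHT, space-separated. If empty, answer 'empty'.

pushright(92): [92]
popleft(): []
pushleft(69): [69]
pushright(69): [69, 69]
pushleft(61): [61, 69, 69]
pushleft(41): [41, 61, 69, 69]

Answer: 41 61 69 69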